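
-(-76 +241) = -165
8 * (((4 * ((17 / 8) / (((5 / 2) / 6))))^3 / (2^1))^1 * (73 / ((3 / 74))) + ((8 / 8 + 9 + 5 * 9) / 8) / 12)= 91722336731 / 1500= 61148224.49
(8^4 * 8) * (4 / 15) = 131072 / 15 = 8738.13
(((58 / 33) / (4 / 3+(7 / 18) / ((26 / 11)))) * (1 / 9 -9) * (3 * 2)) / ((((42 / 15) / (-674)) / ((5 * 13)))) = 52852384000 / 53977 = 979164.90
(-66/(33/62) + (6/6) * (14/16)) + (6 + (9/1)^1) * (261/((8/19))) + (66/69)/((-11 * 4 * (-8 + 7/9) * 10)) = 274332509/29900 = 9175.00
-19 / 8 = -2.38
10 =10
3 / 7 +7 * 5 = 248 / 7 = 35.43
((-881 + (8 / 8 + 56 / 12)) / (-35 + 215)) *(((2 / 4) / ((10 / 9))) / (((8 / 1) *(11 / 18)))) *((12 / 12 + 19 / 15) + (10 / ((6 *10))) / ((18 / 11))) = -1679327 / 1584000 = -1.06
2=2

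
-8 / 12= -2 / 3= -0.67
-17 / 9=-1.89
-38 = -38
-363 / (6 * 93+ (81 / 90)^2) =-12100 / 18627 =-0.65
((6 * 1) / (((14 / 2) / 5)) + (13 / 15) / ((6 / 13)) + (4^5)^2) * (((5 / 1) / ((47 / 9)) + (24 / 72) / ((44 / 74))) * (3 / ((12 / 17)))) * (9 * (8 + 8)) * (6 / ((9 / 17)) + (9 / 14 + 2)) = 13615374644.18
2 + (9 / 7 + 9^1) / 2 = 50 / 7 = 7.14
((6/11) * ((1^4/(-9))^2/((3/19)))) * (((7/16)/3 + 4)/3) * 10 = 18905/32076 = 0.59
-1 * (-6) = 6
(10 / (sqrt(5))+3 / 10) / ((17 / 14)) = 21 / 85+28 * sqrt(5) / 17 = 3.93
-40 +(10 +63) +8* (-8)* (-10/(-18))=-23/9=-2.56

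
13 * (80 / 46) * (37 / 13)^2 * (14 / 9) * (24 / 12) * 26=3066560 / 207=14814.30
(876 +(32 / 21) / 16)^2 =767542.87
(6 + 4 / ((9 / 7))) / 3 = 82 / 27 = 3.04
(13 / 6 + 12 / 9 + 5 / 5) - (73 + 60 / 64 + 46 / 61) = -68507 / 976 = -70.19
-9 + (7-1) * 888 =5319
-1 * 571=-571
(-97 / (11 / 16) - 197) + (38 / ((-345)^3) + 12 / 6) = -151812222043 / 451699875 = -336.09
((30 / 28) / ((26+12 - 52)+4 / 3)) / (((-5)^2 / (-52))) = 117 / 665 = 0.18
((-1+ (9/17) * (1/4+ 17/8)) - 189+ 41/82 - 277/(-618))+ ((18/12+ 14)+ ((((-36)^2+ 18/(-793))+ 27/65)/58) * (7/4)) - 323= -456.18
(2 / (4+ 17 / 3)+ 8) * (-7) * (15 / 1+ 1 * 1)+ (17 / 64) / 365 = -622683667 / 677440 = -919.17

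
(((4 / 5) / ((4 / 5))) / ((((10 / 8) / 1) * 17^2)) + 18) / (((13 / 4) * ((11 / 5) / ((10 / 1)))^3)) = 2601400000 / 5000567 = 520.22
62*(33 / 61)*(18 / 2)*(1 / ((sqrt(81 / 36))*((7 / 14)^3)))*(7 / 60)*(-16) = -916608 / 305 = -3005.27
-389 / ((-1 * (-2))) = -389 / 2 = -194.50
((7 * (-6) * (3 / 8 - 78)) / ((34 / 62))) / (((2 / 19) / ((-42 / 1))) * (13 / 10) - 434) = -806520645 / 58876882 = -13.70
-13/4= -3.25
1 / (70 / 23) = 23 / 70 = 0.33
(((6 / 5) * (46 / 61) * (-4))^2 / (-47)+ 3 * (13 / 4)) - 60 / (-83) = 14797405563 / 1451562100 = 10.19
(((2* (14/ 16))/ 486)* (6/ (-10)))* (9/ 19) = -7/ 6840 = -0.00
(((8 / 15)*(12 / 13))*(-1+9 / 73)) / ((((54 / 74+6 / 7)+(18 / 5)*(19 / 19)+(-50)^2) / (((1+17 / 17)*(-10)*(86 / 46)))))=456171520 / 70811524459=0.01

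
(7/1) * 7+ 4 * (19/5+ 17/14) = 2417/35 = 69.06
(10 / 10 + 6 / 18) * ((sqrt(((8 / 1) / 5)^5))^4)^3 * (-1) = -4951760157141521099596496896 / 2793967723846435546875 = -1772303.99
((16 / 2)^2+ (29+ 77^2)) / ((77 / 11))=6022 / 7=860.29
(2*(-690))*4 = -5520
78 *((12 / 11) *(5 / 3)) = 1560 / 11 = 141.82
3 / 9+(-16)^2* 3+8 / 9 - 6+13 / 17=116890 / 153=763.99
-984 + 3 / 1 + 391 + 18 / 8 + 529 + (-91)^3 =-3014519 / 4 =-753629.75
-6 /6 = -1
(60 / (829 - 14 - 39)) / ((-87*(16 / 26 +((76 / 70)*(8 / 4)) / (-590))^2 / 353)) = -0.84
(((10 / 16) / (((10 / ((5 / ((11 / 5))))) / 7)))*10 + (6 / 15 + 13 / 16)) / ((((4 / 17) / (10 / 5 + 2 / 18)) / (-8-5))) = -41221583 / 31680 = -1301.19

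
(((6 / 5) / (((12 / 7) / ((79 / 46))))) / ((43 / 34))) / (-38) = -9401 / 375820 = -0.03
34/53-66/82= -355/2173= -0.16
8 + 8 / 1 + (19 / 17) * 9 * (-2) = -70 / 17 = -4.12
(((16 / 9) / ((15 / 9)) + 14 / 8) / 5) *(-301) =-50869 / 300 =-169.56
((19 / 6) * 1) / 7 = 19 / 42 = 0.45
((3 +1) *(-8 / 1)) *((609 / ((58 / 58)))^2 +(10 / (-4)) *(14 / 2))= -11867632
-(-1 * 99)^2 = -9801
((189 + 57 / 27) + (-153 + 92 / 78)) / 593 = 4597 / 69381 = 0.07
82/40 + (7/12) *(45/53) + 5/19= 28281/10070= 2.81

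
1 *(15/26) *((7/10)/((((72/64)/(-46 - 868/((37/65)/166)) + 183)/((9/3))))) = 43714636/6602991525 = 0.01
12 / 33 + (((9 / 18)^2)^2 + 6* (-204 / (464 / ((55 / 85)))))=-1.28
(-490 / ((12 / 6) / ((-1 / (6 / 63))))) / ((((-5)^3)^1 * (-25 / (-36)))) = -18522 / 625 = -29.64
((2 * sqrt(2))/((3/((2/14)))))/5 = 2 * sqrt(2)/105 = 0.03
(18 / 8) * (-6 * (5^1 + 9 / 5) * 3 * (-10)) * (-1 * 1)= -2754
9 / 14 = 0.64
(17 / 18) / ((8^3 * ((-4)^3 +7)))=-17 / 525312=-0.00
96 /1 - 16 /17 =1616 /17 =95.06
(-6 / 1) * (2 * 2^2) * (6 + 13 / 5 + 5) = -3264 / 5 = -652.80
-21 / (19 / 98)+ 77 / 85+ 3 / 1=-168622 / 1615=-104.41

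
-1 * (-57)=57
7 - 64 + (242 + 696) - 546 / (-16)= 7321 / 8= 915.12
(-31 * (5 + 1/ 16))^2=6305121/ 256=24629.38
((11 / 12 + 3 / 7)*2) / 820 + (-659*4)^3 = -630811149104527 / 34440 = -18316235456.00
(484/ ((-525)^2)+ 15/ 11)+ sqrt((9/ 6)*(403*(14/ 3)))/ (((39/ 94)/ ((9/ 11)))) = 4139699/ 3031875+ 282*sqrt(2821)/ 143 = 106.11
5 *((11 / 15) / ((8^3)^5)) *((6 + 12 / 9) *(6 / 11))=11 / 26388279066624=0.00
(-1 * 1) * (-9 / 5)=9 / 5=1.80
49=49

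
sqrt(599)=24.47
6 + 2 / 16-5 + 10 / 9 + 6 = 593 / 72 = 8.24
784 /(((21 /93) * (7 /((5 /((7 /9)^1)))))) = 22320 /7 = 3188.57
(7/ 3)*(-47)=-329/ 3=-109.67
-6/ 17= -0.35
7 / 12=0.58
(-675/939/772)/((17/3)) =-675/4107812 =-0.00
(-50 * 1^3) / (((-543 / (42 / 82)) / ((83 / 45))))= 5810 / 66789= 0.09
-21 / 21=-1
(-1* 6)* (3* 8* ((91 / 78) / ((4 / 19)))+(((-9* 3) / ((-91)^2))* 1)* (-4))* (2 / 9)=-4405924 / 24843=-177.35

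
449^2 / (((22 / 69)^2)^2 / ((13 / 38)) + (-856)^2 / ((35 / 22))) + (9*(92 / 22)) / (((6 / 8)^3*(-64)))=-13626723962380091 / 14250536296363488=-0.96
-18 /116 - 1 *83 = -4823 /58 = -83.16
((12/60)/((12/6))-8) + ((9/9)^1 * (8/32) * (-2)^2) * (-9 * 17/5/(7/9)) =-47.24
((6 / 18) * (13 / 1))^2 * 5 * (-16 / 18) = -6760 / 81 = -83.46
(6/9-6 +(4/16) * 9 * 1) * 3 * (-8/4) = 37/2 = 18.50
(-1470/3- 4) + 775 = 281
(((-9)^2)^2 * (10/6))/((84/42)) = 10935/2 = 5467.50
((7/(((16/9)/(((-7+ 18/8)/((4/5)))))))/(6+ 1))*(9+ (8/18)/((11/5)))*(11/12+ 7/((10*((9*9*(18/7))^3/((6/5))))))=-409802673142859/14546347960320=-28.17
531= 531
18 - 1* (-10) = 28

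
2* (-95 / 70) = -19 / 7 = -2.71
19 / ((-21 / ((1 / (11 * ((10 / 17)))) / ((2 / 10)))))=-323 / 462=-0.70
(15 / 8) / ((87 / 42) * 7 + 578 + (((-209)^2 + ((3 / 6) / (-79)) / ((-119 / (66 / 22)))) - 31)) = 47005 / 1109129984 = 0.00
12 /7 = 1.71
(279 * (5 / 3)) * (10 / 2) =2325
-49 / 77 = -7 / 11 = -0.64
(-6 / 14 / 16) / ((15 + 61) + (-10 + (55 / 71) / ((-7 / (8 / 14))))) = -1491 / 3670304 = -0.00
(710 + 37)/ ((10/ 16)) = 5976/ 5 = 1195.20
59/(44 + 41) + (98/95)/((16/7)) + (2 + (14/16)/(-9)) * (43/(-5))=-884801/58140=-15.22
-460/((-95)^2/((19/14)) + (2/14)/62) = -199640/2886101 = -0.07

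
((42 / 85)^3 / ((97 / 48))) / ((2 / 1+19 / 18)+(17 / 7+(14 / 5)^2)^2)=15682947840 / 28503178698857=0.00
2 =2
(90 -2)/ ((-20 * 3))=-22/ 15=-1.47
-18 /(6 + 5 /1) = -18 /11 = -1.64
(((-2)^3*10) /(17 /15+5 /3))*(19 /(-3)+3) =95.24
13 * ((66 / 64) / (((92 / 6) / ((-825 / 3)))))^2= 9635608125 / 2166784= 4446.96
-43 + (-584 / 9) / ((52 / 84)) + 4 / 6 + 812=8643 / 13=664.85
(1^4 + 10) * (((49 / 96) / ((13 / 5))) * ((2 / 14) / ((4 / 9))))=1155 / 1664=0.69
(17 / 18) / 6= 0.16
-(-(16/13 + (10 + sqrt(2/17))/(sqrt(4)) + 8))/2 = sqrt(34)/68 + 185/26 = 7.20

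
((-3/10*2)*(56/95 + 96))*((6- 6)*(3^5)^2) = 0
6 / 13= 0.46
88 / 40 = 11 / 5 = 2.20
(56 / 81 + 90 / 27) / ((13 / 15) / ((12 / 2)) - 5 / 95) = 43.84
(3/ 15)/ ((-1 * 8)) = -1/ 40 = -0.02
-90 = -90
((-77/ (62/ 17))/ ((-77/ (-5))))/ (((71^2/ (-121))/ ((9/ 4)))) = 92565/ 1250168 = 0.07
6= 6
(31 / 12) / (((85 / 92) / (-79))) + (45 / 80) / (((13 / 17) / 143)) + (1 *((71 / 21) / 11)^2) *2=-115.51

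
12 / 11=1.09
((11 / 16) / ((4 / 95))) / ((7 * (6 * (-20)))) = -209 / 10752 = -0.02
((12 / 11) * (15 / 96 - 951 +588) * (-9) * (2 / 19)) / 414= 34833 / 38456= 0.91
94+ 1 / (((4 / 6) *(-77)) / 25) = 14401 / 154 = 93.51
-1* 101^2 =-10201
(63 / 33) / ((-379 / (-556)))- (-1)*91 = 391055 / 4169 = 93.80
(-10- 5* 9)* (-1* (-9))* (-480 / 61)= 237600 / 61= 3895.08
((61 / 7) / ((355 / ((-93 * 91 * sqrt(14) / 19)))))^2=76144810014 / 45495025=1673.70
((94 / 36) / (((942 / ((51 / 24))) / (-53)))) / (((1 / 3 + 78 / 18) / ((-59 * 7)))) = 2498473 / 90432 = 27.63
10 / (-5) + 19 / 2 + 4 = 23 / 2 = 11.50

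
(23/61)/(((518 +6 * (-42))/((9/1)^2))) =1863/16226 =0.11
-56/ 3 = -18.67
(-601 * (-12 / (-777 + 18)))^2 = 5779216 / 64009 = 90.29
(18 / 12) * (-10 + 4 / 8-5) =-87 / 4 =-21.75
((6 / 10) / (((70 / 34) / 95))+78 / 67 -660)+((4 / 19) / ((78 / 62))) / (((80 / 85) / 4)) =-1095479012 / 1737645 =-630.44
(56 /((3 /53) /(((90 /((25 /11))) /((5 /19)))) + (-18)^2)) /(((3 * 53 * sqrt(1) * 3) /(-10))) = -234080 /64601139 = -0.00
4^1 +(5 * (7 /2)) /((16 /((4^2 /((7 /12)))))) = 34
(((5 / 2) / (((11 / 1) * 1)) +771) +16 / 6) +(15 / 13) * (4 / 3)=665321 / 858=775.43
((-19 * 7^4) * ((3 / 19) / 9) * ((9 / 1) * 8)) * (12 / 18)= -38416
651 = 651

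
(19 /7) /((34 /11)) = 209 /238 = 0.88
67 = 67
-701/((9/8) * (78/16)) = -44864/351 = -127.82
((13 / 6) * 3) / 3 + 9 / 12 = 35 / 12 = 2.92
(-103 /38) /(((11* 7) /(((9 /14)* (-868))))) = 28737 /1463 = 19.64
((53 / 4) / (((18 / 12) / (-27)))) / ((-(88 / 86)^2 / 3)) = 2645919 / 3872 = 683.35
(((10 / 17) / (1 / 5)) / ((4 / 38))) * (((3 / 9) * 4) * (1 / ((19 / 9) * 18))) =50 / 51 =0.98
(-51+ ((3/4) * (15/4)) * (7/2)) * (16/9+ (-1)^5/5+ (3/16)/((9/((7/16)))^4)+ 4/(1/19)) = -390499571624627/122305904640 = -3192.81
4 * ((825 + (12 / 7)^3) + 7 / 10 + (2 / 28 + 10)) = 5767952 / 1715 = 3363.24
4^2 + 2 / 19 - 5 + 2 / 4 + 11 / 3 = 1741 / 114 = 15.27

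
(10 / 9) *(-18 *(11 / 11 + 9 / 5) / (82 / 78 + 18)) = -2.94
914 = 914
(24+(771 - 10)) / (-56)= -785 / 56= -14.02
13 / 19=0.68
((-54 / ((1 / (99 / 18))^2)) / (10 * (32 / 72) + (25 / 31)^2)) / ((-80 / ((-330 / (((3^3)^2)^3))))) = -1279091 / 374687162640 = -0.00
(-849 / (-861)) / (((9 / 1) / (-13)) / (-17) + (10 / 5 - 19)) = -62543 / 1075676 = -0.06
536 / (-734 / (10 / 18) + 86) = -335 / 772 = -0.43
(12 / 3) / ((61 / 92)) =368 / 61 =6.03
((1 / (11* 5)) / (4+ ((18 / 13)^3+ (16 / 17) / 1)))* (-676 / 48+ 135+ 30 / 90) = 0.29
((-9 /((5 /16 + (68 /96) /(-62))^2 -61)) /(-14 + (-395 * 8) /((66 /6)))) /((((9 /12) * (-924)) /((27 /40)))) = 233523 /488832895600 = 0.00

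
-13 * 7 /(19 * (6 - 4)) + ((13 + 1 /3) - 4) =791 /114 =6.94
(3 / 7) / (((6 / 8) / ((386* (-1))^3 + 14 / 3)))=-690149416 / 21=-32864257.90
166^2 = 27556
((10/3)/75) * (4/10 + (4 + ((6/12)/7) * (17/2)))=701/3150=0.22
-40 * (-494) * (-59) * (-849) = 989798160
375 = 375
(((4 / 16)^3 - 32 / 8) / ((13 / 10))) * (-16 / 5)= 255 / 26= 9.81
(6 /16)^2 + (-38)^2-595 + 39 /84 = 380623 /448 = 849.60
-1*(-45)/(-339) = -15/113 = -0.13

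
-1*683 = -683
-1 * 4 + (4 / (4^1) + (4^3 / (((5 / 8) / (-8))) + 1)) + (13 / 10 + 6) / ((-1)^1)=-1657 / 2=-828.50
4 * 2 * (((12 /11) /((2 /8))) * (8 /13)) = 3072 /143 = 21.48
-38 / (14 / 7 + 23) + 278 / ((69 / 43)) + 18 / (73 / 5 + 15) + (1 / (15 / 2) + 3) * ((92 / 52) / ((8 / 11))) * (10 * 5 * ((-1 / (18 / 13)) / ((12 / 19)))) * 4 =-21657359699 / 13786200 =-1570.94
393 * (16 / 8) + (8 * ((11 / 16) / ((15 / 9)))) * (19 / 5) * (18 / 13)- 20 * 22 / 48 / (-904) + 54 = 1511377507 / 1762800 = 857.37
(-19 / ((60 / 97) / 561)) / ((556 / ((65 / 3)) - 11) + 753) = -4480333 / 199592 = -22.45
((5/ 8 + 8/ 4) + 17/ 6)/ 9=0.61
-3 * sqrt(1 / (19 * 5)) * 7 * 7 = -147 * sqrt(95) / 95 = -15.08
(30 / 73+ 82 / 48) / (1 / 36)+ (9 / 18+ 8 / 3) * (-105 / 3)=-7564 / 219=-34.54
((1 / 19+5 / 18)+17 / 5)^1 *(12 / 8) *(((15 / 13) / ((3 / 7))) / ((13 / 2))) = 44653 / 19266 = 2.32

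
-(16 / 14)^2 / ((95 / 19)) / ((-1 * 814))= 32 / 99715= 0.00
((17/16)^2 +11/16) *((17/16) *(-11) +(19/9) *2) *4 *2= -166625/1536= -108.48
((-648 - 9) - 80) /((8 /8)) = -737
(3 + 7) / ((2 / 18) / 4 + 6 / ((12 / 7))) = 360 / 127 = 2.83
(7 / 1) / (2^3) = 7 / 8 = 0.88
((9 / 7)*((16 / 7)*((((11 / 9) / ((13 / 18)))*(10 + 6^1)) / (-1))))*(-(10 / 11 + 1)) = 13824 / 91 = 151.91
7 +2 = 9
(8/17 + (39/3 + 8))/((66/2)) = 365/561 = 0.65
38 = 38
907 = 907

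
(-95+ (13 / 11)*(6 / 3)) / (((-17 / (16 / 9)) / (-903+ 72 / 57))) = -93112144 / 10659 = -8735.54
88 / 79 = 1.11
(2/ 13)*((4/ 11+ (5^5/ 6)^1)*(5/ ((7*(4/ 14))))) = 171995/ 858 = 200.46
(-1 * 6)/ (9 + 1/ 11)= -33/ 50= -0.66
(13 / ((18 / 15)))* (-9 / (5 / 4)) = -78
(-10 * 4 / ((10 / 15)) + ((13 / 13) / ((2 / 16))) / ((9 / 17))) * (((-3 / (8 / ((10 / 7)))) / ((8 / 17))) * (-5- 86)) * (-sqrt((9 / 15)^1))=22321 * sqrt(15) / 24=3602.04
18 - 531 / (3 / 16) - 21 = -2835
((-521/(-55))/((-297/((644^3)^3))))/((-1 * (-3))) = -9926828743312616825385385984/49005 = -202567671529693231820944.50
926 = 926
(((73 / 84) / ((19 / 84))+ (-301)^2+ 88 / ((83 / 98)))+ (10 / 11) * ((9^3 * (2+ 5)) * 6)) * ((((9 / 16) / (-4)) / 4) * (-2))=2313416781 / 277552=8335.08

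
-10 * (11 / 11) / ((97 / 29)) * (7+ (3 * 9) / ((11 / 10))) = -100630 / 1067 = -94.31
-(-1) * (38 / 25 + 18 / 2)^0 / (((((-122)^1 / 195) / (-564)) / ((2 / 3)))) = 36660 / 61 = 600.98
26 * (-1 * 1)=-26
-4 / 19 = -0.21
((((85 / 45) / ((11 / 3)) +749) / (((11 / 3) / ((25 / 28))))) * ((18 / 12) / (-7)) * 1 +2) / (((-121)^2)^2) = -880093 / 5083735221796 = -0.00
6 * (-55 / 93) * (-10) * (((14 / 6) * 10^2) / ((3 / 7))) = 5390000 / 279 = 19319.00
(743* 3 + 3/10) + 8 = 22373/10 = 2237.30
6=6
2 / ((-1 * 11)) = -2 / 11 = -0.18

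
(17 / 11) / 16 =17 / 176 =0.10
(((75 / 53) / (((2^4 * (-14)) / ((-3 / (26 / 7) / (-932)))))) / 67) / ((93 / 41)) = -3075 / 85359449344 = -0.00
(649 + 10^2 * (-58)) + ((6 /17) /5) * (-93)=-438393 /85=-5157.56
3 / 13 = 0.23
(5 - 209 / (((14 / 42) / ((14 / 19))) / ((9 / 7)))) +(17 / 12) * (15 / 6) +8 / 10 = -70159 / 120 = -584.66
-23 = -23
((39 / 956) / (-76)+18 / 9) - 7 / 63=1234801 / 653904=1.89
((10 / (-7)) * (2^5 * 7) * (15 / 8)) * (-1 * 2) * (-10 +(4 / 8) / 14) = -83700 / 7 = -11957.14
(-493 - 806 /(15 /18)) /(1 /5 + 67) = -1043 /48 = -21.73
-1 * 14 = -14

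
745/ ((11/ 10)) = 7450/ 11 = 677.27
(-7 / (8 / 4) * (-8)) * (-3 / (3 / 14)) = -392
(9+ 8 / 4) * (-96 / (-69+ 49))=264 / 5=52.80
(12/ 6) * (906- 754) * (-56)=-17024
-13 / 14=-0.93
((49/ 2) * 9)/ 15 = 147/ 10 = 14.70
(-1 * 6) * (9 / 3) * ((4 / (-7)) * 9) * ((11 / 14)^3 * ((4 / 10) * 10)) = 179.61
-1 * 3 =-3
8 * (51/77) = 408/77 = 5.30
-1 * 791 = -791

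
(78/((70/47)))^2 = 3359889/1225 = 2742.77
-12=-12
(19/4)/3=19/12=1.58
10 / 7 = 1.43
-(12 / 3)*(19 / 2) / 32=-19 / 16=-1.19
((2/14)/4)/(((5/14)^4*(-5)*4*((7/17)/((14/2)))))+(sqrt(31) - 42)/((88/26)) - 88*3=-19131407/68750+13*sqrt(31)/44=-276.63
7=7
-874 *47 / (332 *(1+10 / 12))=-61617 / 913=-67.49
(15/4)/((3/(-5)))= -25/4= -6.25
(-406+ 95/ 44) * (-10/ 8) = 88845/ 176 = 504.80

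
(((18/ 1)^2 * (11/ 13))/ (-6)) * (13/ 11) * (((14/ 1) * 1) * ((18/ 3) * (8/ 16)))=-2268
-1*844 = -844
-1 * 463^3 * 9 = -893275623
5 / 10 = 1 / 2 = 0.50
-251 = -251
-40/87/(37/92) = -3680/3219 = -1.14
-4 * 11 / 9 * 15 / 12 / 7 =-55 / 63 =-0.87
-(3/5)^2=-9/25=-0.36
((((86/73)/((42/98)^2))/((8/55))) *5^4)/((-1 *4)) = -72428125/10512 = -6890.04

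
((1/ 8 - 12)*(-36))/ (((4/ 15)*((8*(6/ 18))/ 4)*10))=7695/ 32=240.47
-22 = -22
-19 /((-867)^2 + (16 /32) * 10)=-19 /751694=-0.00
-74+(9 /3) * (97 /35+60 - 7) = 3266 /35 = 93.31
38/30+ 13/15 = 2.13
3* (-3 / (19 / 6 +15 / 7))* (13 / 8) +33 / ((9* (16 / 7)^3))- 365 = -1006888285 / 2740224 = -367.45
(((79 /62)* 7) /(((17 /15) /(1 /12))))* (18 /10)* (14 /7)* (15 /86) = 74655 /181288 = 0.41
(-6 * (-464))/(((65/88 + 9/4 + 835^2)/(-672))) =-54878208/20452021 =-2.68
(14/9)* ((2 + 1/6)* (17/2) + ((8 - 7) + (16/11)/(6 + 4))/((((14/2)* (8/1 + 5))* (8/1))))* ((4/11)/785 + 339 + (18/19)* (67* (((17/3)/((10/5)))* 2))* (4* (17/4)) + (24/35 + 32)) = 784795243185121/4223033100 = 185836.87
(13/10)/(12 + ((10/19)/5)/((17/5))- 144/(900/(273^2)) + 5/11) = -230945/2116194246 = -0.00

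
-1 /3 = -0.33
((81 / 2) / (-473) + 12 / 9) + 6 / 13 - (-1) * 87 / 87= 99955 / 36894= 2.71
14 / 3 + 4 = 26 / 3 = 8.67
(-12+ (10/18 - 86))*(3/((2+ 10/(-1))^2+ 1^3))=-877/195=-4.50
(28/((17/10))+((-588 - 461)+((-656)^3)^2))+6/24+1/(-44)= 29805378302790736863/374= 79693524873772023.70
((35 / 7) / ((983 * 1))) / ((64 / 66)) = 165 / 31456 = 0.01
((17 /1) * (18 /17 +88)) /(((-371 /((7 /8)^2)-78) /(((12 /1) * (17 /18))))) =-180166 /5907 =-30.50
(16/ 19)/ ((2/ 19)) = 8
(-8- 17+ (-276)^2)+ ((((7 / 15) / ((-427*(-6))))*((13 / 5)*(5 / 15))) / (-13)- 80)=6264446849 / 82350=76071.00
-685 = -685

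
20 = 20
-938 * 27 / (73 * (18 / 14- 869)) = 88641 / 221701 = 0.40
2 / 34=1 / 17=0.06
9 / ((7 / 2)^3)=72 / 343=0.21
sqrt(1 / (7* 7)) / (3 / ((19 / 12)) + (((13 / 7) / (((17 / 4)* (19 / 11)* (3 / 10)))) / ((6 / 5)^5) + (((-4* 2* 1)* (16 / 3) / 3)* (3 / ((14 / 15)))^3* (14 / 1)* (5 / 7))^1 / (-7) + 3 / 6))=323060724 / 1532008068551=0.00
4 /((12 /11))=11 /3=3.67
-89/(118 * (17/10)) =-445/1003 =-0.44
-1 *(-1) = 1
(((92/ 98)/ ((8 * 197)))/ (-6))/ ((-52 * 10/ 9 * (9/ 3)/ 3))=69/ 40156480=0.00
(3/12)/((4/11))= 11/16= 0.69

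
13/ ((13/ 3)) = 3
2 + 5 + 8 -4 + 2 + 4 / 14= 93 / 7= 13.29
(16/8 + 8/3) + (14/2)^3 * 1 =1043/3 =347.67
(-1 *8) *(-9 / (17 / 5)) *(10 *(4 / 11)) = 14400 / 187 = 77.01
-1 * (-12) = 12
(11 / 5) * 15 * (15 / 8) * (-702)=-43436.25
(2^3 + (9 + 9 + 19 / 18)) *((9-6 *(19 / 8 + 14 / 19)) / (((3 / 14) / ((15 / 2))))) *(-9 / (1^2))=12528075 / 152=82421.55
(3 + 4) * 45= 315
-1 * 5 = -5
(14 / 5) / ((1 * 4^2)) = 7 / 40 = 0.18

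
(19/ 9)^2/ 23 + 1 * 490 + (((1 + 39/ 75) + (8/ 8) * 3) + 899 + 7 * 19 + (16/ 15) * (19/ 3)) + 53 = 73889809/ 46575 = 1586.47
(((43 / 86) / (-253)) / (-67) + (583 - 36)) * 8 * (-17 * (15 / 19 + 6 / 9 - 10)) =204705394940 / 322069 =635594.84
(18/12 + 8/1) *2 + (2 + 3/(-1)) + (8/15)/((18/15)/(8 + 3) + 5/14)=20618/1077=19.14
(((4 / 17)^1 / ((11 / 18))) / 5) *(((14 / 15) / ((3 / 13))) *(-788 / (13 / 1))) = -88256 / 4675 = -18.88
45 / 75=0.60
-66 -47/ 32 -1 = -68.47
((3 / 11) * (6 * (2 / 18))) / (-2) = -1 / 11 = -0.09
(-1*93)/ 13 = -93/ 13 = -7.15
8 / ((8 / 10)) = 10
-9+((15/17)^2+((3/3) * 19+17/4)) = 17373/1156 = 15.03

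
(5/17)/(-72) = -5/1224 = -0.00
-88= -88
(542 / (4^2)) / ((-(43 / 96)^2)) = -312192 / 1849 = -168.84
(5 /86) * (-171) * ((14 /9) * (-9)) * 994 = 5949090 /43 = 138350.93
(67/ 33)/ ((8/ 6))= 67/ 44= 1.52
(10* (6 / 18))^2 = 100 / 9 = 11.11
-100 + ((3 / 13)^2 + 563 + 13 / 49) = 3836741 / 8281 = 463.32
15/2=7.50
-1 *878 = -878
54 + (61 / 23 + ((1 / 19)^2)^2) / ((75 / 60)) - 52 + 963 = 14494171391 / 14986915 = 967.12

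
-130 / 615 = -26 / 123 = -0.21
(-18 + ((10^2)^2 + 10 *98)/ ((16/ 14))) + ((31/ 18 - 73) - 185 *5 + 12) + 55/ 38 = 2943481/ 342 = 8606.67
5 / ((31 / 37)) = 185 / 31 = 5.97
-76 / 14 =-38 / 7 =-5.43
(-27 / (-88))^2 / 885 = 243 / 2284480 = 0.00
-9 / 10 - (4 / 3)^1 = -67 / 30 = -2.23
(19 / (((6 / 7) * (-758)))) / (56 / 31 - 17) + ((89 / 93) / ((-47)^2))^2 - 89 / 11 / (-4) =2.02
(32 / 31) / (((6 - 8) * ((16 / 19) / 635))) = -12065 / 31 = -389.19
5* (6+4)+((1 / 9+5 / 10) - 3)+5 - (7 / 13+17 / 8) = 46751 / 936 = 49.95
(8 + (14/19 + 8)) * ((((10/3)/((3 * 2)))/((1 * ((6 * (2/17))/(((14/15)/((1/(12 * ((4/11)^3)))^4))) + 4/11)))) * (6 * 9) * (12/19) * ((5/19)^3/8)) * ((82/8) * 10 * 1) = 4638585154594406400000/450187930057879113013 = 10.30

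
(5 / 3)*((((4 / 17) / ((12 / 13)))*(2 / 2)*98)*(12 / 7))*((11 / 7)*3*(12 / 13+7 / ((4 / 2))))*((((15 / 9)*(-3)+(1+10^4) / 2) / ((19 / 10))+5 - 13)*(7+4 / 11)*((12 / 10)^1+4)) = 48247154280 / 323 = 149371994.67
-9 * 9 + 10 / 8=-319 / 4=-79.75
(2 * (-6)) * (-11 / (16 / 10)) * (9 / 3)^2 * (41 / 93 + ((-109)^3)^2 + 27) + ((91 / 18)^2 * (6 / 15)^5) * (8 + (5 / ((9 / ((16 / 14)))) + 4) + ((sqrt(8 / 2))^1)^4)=175883332272473258763847 / 141243750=1245246832319824.83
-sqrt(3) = -1.73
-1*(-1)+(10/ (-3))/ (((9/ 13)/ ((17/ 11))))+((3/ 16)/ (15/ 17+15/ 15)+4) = -356053/ 152064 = -2.34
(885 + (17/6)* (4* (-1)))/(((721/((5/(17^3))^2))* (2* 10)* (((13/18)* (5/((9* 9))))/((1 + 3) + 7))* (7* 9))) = 778437/3167380079318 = 0.00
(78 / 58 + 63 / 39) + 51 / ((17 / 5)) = 6771 / 377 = 17.96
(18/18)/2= 1/2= 0.50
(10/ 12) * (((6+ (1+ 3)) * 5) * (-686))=-85750/ 3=-28583.33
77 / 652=0.12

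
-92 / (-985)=92 / 985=0.09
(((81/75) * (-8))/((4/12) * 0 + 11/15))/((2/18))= -5832/55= -106.04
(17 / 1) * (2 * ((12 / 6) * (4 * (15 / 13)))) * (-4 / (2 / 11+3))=-35904 / 91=-394.55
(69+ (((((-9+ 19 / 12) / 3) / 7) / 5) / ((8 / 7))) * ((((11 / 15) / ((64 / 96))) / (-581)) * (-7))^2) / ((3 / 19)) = 1300532771389 / 2976048000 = 437.00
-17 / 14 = -1.21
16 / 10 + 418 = 2098 / 5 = 419.60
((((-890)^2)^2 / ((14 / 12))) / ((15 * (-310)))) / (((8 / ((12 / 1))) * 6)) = -6274224100 / 217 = -28913475.12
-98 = -98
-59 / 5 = -11.80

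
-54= -54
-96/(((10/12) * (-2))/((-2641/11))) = -760608/55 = -13829.24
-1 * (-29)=29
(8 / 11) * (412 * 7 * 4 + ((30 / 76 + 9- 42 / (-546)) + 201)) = 23211028 / 2717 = 8542.89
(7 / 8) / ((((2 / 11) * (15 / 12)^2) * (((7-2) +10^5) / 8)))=616 / 2500125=0.00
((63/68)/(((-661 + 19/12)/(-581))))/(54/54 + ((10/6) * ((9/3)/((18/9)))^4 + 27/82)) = 1756944/21021367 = 0.08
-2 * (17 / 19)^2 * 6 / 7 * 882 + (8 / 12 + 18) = -1290688 / 1083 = -1191.77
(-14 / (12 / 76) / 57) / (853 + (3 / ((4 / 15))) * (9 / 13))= -728 / 402849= -0.00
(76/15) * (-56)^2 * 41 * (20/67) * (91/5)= 3556926464/1005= 3539230.31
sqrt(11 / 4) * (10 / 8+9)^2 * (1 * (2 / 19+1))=35301 * sqrt(11) / 608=192.57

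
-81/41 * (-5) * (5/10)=405/82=4.94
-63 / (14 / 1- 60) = 63 / 46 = 1.37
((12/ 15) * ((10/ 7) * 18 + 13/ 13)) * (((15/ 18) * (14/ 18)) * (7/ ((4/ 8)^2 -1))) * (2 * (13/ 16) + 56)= -603449/ 81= -7449.99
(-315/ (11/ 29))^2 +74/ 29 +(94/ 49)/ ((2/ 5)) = 118581191086/ 171941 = 689662.10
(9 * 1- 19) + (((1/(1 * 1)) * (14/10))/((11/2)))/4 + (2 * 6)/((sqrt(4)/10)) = 5507/110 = 50.06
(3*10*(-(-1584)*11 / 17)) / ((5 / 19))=1986336 / 17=116843.29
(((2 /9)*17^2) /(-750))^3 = -24137569 /38443359375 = -0.00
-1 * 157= -157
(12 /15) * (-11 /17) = -44 /85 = -0.52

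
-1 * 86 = -86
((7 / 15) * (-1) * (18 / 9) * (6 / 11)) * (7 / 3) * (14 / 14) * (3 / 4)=-49 / 55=-0.89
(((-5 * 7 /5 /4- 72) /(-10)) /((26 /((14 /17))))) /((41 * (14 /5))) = 295 /144976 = 0.00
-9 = -9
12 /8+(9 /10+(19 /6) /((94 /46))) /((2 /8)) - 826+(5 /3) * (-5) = -1160479 /1410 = -823.03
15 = 15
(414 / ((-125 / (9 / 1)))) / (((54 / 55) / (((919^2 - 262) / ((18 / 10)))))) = -71202549 / 5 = -14240509.80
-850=-850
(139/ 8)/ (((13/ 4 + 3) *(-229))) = -139/ 11450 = -0.01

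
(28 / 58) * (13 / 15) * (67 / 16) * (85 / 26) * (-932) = -1857709 / 348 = -5338.24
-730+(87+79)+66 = -498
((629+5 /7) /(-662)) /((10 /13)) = -14326 /11585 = -1.24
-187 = -187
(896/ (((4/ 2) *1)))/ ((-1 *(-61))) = 448/ 61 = 7.34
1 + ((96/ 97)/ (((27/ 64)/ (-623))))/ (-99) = 1362331/ 86427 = 15.76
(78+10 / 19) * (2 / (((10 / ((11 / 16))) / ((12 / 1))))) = 12309 / 95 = 129.57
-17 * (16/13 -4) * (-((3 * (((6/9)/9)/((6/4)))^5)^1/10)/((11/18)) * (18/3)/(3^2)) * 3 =-139264/10259468505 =-0.00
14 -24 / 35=13.31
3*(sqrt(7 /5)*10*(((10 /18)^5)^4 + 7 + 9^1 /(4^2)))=1471079046424794634921*sqrt(35) /32420441224151810136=268.44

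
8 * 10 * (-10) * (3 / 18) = -400 / 3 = -133.33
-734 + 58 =-676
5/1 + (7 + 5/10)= 25/2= 12.50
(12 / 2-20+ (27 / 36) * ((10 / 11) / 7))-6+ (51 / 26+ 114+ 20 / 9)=885415 / 9009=98.28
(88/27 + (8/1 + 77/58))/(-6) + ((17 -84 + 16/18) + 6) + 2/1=-565723/9396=-60.21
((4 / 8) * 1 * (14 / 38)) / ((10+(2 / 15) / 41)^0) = 7 / 38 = 0.18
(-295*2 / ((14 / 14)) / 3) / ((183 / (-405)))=26550 / 61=435.25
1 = 1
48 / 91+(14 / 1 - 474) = -41812 / 91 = -459.47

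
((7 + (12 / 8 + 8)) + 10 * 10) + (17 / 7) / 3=4927 / 42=117.31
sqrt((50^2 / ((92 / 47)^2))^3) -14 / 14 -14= 1620774335 / 97336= 16651.33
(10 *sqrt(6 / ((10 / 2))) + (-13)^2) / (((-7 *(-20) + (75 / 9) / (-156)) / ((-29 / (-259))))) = 27144 *sqrt(30) / 16963205 + 2293668 / 16963205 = 0.14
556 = 556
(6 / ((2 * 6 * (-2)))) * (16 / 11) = -4 / 11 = -0.36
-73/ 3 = -24.33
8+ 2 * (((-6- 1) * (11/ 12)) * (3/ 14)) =21/ 4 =5.25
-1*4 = -4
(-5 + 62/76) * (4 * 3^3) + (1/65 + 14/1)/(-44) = -24573269/54340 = -452.21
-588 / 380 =-147 / 95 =-1.55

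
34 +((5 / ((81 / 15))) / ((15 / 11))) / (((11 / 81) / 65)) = 359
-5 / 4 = -1.25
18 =18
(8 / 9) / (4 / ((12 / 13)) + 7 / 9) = 4 / 23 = 0.17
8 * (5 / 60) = 2 / 3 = 0.67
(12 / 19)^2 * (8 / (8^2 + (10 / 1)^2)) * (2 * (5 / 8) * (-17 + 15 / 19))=-0.39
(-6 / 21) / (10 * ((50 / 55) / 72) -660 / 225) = 1980 / 19453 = 0.10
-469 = -469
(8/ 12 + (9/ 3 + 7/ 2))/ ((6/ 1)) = 43/ 36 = 1.19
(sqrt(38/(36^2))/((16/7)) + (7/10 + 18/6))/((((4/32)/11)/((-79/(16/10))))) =-16402.00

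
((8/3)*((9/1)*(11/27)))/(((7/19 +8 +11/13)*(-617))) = -5434/3159657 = -0.00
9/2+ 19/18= 50/9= 5.56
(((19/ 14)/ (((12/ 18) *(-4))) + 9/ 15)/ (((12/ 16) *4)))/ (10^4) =17/ 5600000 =0.00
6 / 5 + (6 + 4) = 56 / 5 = 11.20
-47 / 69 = -0.68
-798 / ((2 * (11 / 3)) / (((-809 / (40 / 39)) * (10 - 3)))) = 264365829 / 440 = 600831.43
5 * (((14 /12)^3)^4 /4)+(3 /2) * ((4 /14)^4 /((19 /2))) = 3157546346320607 /397210533543936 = 7.95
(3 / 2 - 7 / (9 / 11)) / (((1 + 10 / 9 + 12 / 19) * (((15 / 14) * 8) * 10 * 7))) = -2413 / 562800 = -0.00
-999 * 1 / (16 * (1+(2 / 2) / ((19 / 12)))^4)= -130190679 / 14776336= -8.81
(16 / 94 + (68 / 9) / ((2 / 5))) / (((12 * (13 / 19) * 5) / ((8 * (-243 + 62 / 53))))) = -3926564852 / 4371705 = -898.18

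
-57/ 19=-3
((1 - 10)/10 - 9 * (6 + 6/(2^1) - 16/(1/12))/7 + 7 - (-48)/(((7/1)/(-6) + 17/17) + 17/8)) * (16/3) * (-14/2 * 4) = -27993568/705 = -39707.19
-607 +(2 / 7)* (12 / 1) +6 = -4183 / 7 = -597.57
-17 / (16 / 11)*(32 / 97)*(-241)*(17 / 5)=3159.34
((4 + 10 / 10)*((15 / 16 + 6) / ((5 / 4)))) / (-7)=-111 / 28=-3.96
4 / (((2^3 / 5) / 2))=5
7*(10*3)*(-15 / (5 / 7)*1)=-4410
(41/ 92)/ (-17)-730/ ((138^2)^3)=-1539006853621/ 58707480716064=-0.03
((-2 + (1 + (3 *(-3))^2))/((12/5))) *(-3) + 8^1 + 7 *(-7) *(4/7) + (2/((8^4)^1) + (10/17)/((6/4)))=-12492749/104448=-119.61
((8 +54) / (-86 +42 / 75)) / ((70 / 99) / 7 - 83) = 25575 / 2921692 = 0.01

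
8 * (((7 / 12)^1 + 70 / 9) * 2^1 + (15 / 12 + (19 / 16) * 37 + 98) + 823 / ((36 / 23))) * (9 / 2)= 24685.75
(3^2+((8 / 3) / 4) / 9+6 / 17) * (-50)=-216350 / 459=-471.35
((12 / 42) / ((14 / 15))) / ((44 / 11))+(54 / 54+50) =51.08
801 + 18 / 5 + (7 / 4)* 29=17107 / 20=855.35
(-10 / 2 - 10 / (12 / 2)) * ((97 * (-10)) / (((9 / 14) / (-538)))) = -5411881.48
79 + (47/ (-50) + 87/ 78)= 25732/ 325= 79.18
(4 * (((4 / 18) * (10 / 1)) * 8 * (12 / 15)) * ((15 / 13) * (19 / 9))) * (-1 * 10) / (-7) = 486400 / 2457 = 197.96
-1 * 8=-8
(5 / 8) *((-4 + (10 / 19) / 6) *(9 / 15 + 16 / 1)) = -18509 / 456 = -40.59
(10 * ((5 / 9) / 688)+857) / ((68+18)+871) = 91493 / 102168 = 0.90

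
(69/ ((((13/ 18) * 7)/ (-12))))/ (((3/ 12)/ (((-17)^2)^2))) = -4979187936/ 91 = -54716350.95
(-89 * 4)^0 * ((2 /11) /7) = 2 /77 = 0.03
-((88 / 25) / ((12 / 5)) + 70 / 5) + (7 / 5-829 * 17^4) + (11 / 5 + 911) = -1038570148 / 15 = -69238009.87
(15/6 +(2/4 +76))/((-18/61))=-4819/18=-267.72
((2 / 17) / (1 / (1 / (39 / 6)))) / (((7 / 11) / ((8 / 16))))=22 / 1547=0.01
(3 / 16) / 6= 1 / 32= 0.03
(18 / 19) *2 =36 / 19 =1.89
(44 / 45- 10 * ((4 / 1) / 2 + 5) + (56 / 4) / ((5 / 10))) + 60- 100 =-81.02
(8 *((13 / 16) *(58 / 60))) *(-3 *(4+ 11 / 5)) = -11687 / 100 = -116.87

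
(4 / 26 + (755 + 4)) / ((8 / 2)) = 189.79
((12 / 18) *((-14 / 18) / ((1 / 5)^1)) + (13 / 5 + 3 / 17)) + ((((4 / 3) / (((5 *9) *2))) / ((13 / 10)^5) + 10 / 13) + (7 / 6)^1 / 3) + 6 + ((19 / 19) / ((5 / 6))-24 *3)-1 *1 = -36614925083 / 568078290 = -64.45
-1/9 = -0.11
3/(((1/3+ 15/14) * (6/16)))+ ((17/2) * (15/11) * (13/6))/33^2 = 16164971/2827044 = 5.72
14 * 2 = 28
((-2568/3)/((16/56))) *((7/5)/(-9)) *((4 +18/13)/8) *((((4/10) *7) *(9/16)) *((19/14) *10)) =6704.99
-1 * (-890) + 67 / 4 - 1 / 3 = 10877 / 12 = 906.42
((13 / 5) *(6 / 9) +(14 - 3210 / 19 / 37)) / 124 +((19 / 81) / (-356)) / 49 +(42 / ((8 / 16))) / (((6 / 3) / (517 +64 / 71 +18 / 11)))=2623840094449680151 / 120245588985060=21820.68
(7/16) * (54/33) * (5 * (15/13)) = 4.13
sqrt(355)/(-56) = -0.34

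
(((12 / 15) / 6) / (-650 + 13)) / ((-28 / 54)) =0.00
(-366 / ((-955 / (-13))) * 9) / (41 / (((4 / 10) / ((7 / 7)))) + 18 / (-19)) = -1627236 / 3685345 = -0.44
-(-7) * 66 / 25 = 462 / 25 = 18.48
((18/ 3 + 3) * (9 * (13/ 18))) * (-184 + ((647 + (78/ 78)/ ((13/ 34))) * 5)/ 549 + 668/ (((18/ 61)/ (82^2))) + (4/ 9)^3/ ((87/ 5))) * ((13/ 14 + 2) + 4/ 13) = 450911881752715595/ 156471588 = 2881749252.48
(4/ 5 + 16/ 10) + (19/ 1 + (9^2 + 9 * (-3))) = 377/ 5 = 75.40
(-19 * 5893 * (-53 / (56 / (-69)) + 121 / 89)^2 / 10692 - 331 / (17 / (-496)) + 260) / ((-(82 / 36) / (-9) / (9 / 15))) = -165341733617866847 / 1904502427520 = -86816.24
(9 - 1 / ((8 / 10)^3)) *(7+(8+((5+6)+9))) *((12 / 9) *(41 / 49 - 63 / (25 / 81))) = -56154461 / 840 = -66850.55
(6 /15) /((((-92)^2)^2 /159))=159 /179098240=0.00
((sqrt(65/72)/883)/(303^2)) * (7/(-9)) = -7 * sqrt(130)/8755273476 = -0.00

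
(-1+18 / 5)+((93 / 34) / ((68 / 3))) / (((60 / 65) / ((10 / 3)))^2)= 1736891 / 416160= 4.17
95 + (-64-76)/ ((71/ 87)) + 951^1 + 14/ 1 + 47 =66417/ 71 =935.45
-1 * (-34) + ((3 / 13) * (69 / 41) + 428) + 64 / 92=5676947 / 12259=463.08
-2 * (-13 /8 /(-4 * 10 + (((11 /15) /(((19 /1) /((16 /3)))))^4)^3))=-152613649091391084131376816650390625 /1878321834699155172618297623333103392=-0.08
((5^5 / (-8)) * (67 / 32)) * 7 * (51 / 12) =-24915625 / 1024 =-24331.67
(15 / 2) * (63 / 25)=189 / 10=18.90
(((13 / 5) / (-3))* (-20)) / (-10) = -26 / 15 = -1.73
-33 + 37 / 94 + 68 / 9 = -21193 / 846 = -25.05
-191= -191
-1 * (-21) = 21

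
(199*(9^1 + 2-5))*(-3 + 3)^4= 0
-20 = -20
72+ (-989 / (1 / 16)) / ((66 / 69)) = -181184 / 11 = -16471.27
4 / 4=1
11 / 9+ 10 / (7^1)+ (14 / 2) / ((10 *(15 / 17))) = 10849 / 3150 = 3.44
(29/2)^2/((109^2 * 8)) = 841/380192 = 0.00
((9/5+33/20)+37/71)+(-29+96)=100779/1420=70.97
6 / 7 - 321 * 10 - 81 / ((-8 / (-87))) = -229041 / 56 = -4090.02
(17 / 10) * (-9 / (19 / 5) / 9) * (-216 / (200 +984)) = 459 / 5624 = 0.08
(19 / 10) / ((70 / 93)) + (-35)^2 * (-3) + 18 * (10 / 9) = -2556733 / 700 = -3652.48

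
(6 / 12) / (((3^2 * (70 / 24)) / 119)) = 34 / 15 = 2.27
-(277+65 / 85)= -4722 / 17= -277.76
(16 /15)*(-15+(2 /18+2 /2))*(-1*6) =800 /9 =88.89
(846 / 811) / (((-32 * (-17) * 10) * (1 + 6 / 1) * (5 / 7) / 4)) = 423 / 2757400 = 0.00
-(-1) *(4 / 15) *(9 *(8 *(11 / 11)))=96 / 5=19.20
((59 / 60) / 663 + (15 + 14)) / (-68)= -1153679 / 2705040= -0.43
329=329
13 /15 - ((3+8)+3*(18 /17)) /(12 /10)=-1861 /170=-10.95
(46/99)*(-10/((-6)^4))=-115/32076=-0.00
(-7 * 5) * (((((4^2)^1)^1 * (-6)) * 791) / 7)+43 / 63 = 23919883 / 63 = 379680.68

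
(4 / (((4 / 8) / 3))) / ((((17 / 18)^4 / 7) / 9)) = 158723712 / 83521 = 1900.40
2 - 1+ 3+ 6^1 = 10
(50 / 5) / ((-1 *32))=-5 / 16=-0.31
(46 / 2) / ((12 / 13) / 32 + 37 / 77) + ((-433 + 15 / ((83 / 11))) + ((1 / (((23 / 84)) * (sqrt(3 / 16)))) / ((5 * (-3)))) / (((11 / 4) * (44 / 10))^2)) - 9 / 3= -131650545 / 338557 - 2240 * sqrt(3) / 1010229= -388.86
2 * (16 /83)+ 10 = 10.39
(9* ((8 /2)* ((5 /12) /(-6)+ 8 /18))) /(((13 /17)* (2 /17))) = 7803 /52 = 150.06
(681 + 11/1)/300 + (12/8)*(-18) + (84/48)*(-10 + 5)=-10033/300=-33.44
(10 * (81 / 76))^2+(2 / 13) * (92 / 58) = 61970273 / 544388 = 113.83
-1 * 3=-3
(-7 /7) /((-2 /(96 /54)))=8 /9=0.89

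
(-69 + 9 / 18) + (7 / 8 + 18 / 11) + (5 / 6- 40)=-105.16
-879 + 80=-799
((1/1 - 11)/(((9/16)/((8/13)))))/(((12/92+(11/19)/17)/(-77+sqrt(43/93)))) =366101120/71487 - 4754560 * sqrt(3999)/6648291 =5076.00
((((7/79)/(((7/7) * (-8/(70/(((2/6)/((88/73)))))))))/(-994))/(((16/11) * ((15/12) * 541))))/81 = 847/23923753596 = 0.00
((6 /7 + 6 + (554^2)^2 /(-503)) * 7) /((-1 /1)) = 659381993248 /503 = 1310898594.93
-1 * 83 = -83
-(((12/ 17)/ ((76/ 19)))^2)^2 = -81/ 83521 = -0.00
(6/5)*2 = 12/5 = 2.40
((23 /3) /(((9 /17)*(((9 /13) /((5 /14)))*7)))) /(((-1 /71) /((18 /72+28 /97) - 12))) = 8024455855 /9239832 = 868.46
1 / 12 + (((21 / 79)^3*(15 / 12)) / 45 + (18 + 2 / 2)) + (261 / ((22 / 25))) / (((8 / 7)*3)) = 27487553117 / 260324592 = 105.59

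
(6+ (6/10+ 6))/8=63/40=1.58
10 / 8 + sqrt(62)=5 / 4 + sqrt(62)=9.12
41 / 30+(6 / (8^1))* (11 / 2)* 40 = 4991 / 30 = 166.37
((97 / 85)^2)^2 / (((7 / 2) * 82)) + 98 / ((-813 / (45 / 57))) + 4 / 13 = 219053832671047 / 1002821978624375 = 0.22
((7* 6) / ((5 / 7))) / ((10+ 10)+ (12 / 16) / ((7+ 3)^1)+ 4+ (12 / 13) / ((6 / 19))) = 30576 / 14039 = 2.18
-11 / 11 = -1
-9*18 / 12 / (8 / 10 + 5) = -135 / 58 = -2.33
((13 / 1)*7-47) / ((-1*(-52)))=0.85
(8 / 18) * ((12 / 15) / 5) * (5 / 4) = 4 / 45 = 0.09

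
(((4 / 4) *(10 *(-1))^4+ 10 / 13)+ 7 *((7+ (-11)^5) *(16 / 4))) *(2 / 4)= -2249615.62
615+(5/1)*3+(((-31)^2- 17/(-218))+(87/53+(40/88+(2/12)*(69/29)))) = 2936732275/1842863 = 1593.57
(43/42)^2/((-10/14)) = -1849/1260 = -1.47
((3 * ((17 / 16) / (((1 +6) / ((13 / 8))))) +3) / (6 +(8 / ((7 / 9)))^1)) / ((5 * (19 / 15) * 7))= 3351 / 646912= 0.01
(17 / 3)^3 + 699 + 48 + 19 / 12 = 100499 / 108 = 930.55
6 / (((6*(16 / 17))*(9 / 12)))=17 / 12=1.42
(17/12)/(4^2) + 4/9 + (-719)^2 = 297769843/576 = 516961.53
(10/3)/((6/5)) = 25/9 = 2.78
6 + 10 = 16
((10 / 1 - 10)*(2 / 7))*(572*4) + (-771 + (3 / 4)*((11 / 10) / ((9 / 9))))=-30807 / 40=-770.18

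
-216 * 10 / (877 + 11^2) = -2.16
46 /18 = 2.56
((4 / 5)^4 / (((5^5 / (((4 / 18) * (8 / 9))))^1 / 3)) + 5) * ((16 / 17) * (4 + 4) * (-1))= -33750524288 / 896484375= -37.65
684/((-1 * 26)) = -342/13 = -26.31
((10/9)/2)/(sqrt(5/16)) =0.99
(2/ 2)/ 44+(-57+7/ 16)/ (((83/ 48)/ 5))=-597217/ 3652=-163.53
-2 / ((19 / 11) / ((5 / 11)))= -10 / 19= -0.53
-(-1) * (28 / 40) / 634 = 7 / 6340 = 0.00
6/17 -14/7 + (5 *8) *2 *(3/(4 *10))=74/17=4.35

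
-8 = -8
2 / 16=1 / 8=0.12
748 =748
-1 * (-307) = 307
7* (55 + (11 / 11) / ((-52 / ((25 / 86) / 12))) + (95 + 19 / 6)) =19178859 / 17888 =1072.16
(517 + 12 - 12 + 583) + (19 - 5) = 1114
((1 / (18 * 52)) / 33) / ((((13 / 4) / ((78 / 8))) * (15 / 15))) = 1 / 10296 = 0.00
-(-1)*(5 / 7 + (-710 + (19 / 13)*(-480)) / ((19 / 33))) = -4237615 / 1729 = -2450.91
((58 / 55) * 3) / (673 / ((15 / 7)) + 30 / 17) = 8874 / 885907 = 0.01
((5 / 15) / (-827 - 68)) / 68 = -1 / 182580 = -0.00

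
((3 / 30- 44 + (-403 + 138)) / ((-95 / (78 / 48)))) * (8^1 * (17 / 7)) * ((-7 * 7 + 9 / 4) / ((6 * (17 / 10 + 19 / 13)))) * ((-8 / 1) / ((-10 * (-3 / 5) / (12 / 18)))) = 224.89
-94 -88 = -182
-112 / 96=-7 / 6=-1.17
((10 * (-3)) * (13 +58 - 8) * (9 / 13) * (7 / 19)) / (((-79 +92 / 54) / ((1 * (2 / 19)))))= 6429780 / 9794291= 0.66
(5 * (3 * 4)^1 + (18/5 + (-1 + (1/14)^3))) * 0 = 0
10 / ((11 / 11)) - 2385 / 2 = -2365 / 2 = -1182.50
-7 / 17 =-0.41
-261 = -261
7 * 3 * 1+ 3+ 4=28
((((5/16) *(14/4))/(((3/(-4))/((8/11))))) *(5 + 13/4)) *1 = -35/4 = -8.75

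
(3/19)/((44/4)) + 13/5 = 2732/1045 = 2.61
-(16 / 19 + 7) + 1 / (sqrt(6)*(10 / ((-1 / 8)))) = -149 / 19- sqrt(6) / 480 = -7.85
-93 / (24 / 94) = -1457 / 4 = -364.25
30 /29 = 1.03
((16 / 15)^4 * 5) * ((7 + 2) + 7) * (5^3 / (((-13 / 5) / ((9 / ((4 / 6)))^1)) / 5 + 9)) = 26214400 / 18147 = 1444.56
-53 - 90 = -143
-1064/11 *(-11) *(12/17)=12768/17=751.06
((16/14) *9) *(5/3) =120/7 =17.14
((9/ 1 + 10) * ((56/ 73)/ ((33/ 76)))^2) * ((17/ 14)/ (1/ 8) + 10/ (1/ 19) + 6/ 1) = 7866449920/ 644809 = 12199.66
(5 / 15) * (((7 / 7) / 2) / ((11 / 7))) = 7 / 66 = 0.11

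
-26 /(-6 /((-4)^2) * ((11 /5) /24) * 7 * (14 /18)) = 74880 /539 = 138.92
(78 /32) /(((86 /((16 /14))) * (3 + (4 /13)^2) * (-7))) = -6591 /4407844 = -0.00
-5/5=-1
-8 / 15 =-0.53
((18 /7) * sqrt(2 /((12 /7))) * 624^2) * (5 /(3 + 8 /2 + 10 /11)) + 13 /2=13 /2 + 21415680 * sqrt(42) /203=683698.47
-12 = -12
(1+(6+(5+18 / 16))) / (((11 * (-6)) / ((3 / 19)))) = -105 / 3344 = -0.03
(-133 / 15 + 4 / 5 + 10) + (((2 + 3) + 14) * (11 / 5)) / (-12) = -31 / 20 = -1.55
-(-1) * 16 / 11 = 16 / 11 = 1.45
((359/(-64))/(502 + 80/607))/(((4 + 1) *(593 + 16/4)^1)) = -217913/58227845760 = -0.00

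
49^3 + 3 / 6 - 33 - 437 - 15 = 234329 / 2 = 117164.50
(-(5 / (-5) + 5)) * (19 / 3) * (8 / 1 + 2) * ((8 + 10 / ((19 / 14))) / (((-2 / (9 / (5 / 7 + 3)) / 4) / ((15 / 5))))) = 735840 / 13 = 56603.08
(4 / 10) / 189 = 2 / 945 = 0.00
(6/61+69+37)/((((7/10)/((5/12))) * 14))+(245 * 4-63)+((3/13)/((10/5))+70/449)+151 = 112299661333/104680758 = 1072.78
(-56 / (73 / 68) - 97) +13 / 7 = -75274 / 511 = -147.31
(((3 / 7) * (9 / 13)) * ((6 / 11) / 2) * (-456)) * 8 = -295488 / 1001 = -295.19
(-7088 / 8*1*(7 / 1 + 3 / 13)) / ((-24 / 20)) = 5338.72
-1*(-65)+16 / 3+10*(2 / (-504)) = 8857 / 126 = 70.29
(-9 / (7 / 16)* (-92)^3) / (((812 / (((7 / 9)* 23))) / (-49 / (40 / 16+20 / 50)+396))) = 787602420224 / 5887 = 133786719.93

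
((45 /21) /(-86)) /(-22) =15 /13244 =0.00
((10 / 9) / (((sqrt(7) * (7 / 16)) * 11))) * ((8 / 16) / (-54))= -40 * sqrt(7) / 130977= -0.00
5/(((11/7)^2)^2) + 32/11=3.73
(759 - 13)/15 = 49.73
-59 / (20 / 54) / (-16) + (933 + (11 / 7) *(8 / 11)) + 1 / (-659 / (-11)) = 696832989 / 738080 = 944.12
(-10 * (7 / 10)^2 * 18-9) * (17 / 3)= -2754 / 5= -550.80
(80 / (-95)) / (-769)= 16 / 14611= 0.00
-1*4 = -4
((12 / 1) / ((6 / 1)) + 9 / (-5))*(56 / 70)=4 / 25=0.16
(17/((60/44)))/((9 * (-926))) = -187/125010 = -0.00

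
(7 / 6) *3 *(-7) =-49 / 2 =-24.50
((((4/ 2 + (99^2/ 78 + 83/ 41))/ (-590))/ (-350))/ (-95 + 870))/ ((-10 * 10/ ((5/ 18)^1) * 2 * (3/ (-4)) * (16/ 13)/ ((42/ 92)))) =781/ 1403184000000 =0.00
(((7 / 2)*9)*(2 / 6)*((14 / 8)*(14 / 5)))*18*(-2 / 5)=-9261 / 25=-370.44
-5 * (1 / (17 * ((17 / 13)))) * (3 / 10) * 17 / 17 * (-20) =390 / 289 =1.35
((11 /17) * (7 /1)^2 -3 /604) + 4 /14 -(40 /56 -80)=7997811 /71876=111.27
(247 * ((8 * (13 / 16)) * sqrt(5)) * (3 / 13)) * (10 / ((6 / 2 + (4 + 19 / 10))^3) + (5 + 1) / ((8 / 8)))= 1570851087 * sqrt(5) / 704969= 4982.53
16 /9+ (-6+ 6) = 16 /9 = 1.78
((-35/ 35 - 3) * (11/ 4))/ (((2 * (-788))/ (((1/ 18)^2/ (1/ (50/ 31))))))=275/ 7914672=0.00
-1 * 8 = -8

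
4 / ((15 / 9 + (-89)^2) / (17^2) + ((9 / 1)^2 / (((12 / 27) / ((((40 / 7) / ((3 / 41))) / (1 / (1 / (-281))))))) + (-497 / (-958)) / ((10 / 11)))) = -65350506480 / 370308605657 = -0.18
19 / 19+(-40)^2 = 1601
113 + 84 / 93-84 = 927 / 31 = 29.90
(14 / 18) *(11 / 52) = 0.16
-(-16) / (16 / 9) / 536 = 9 / 536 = 0.02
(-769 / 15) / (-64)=769 / 960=0.80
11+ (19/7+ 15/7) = 111/7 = 15.86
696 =696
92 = 92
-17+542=525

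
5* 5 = 25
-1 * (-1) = 1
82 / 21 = 3.90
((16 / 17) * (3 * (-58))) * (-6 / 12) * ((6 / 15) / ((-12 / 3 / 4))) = -2784 / 85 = -32.75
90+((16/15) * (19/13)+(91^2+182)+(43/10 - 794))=605659/78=7764.86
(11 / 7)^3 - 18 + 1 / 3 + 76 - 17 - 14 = 32119 / 1029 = 31.21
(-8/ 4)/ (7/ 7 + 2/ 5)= -10/ 7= -1.43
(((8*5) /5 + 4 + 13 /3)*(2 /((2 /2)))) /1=98 /3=32.67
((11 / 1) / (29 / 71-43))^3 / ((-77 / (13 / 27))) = 562994003 / 5226454388736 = 0.00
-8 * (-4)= 32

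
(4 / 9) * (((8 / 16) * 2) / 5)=0.09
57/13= 4.38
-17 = -17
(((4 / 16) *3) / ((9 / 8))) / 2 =1 / 3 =0.33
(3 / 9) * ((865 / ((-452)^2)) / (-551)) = -865 / 337714512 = -0.00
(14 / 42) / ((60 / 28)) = 7 / 45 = 0.16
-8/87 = -0.09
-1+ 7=6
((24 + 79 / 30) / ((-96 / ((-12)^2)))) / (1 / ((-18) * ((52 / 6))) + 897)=-31161 / 699655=-0.04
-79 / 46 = -1.72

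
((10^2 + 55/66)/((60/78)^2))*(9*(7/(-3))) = -3578.58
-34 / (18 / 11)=-187 / 9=-20.78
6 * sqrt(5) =13.42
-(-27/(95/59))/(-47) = -1593/4465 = -0.36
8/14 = 4/7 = 0.57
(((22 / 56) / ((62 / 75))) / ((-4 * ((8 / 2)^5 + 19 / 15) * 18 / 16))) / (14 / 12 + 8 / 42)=-1375 / 18116462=-0.00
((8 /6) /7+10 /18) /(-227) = -0.00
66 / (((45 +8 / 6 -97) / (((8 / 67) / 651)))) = -66 / 276241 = -0.00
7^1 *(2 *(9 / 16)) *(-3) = -189 / 8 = -23.62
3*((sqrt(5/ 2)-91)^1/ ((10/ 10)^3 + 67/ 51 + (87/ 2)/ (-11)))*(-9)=-393822/ 263 + 15147*sqrt(10)/ 1841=-1471.40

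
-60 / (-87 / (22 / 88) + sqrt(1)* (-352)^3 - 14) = 2 / 1453819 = 0.00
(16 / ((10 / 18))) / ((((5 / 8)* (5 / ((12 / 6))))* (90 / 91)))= 11648 / 625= 18.64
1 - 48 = -47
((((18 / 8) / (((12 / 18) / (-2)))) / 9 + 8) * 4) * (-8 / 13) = -232 / 13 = -17.85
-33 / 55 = -0.60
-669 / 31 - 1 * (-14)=-235 / 31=-7.58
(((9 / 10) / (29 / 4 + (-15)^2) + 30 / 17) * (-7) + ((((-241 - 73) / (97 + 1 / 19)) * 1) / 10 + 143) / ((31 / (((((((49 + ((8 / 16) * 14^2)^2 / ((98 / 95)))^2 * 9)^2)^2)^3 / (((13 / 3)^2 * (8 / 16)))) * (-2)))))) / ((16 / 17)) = -10769790417910472130364905134646893715555424780886592198906089091919689222951534032121905854172834612902943319442969077 / 179496103280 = -60000134939477958177794410000000000000000000000000000000000000000000000000000000000000000000000000000000000.00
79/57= 1.39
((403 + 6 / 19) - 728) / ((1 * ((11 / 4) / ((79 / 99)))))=-1949404 / 20691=-94.22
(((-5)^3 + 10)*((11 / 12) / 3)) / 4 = -1265 / 144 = -8.78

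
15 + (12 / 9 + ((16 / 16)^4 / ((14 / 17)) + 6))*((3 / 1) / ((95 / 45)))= 7221 / 266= 27.15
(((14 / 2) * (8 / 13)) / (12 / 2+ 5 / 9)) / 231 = 24 / 8437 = 0.00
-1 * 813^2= -660969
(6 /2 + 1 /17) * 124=6448 /17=379.29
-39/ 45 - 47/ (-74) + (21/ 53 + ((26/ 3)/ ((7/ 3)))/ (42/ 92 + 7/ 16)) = 585199207/ 135485490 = 4.32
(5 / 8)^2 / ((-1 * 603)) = -25 / 38592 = -0.00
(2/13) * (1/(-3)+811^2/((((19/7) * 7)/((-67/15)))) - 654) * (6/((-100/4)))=5733.28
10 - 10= 0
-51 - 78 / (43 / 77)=-8199 / 43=-190.67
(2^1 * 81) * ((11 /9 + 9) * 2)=3312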